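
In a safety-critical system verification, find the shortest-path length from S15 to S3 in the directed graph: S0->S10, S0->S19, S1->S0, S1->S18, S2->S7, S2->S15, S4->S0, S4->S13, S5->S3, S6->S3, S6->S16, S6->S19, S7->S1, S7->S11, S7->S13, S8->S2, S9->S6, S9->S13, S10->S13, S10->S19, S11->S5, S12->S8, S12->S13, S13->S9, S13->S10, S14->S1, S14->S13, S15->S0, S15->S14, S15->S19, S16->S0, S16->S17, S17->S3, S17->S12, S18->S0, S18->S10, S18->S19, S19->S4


BFS layer-by-layer from S15:
  dist 0: {S15}
  dist 1: {S0, S14, S19}
  dist 2: {S1, S4, S10, S13}
  dist 3: {S9, S18}
  dist 4: {S6}
  dist 5: {S3, S16}
  -> S3 reached at distance 5
Shortest path length = 5

5


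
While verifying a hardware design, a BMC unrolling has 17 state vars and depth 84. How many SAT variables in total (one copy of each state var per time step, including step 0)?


BMC unrolls to depth k, creating one copy of each state var for steps 0..k.
Step count = 84 + 1 = 85 (steps 0 through 84)
Vars per step = 17
Total = 17 * 85 = 1445

1445


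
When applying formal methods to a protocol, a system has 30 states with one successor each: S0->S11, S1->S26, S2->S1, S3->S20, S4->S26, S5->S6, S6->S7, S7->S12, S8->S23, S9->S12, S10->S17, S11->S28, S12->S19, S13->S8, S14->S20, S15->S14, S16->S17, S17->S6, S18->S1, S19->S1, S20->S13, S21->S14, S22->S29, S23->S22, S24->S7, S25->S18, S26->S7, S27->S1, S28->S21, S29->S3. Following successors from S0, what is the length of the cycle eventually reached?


Trace from S0 until a state repeats:
  S0 -> S11 -> S28 -> S21 -> S14 -> S20 -> S13 -> S8 -> S23 -> S22 -> S29 -> S3 -> S20
S20 first seen at step 5, revisited at step 12.
Cycle length = 12 - 5 = 7

7


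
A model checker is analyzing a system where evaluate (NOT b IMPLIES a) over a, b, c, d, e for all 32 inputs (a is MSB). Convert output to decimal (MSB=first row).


Formula: (NOT b IMPLIES a) over a, b, c, d, e (32 rows)
Evaluate each row (bits = a,b,c,d,e, MSB first):
  row 0 [00000]: (NOT 0 IMPLIES 0) -> 0
  row 1 [00001]: (NOT 0 IMPLIES 0) -> 0
  row 2 [00010]: (NOT 0 IMPLIES 0) -> 0
  row 3 [00011]: (NOT 0 IMPLIES 0) -> 0
  row 4 [00100]: (NOT 0 IMPLIES 0) -> 0
  row 5 [00101]: (NOT 0 IMPLIES 0) -> 0
  row 6 [00110]: (NOT 0 IMPLIES 0) -> 0
  row 7 [00111]: (NOT 0 IMPLIES 0) -> 0
  row 8 [01000]: (NOT 1 IMPLIES 0) -> 1
  row 9 [01001]: (NOT 1 IMPLIES 0) -> 1
  row 10 [01010]: (NOT 1 IMPLIES 0) -> 1
  row 11 [01011]: (NOT 1 IMPLIES 0) -> 1
  row 12 [01100]: (NOT 1 IMPLIES 0) -> 1
  row 13 [01101]: (NOT 1 IMPLIES 0) -> 1
  row 14 [01110]: (NOT 1 IMPLIES 0) -> 1
  row 15 [01111]: (NOT 1 IMPLIES 0) -> 1
  row 16 [10000]: (NOT 0 IMPLIES 1) -> 1
  row 17 [10001]: (NOT 0 IMPLIES 1) -> 1
  row 18 [10010]: (NOT 0 IMPLIES 1) -> 1
  row 19 [10011]: (NOT 0 IMPLIES 1) -> 1
  row 20 [10100]: (NOT 0 IMPLIES 1) -> 1
  row 21 [10101]: (NOT 0 IMPLIES 1) -> 1
  row 22 [10110]: (NOT 0 IMPLIES 1) -> 1
  row 23 [10111]: (NOT 0 IMPLIES 1) -> 1
  row 24 [11000]: (NOT 1 IMPLIES 1) -> 1
  row 25 [11001]: (NOT 1 IMPLIES 1) -> 1
  row 26 [11010]: (NOT 1 IMPLIES 1) -> 1
  row 27 [11011]: (NOT 1 IMPLIES 1) -> 1
  row 28 [11100]: (NOT 1 IMPLIES 1) -> 1
  row 29 [11101]: (NOT 1 IMPLIES 1) -> 1
  row 30 [11110]: (NOT 1 IMPLIES 1) -> 1
  row 31 [11111]: (NOT 1 IMPLIES 1) -> 1
Full result column, 4 rows per line (a,b,c fixed per line; d,e runs 00..11 left to right):
  rows 0-3 [a,b,c=000]: 0000  = hex 0
  rows 4-7 [a,b,c=001]: 0000  = hex 0
  rows 8-11 [a,b,c=010]: 1111  = hex F
  rows 12-15 [a,b,c=011]: 1111  = hex F
  rows 16-19 [a,b,c=100]: 1111  = hex F
  rows 20-23 [a,b,c=101]: 1111  = hex F
  rows 24-27 [a,b,c=110]: 1111  = hex F
  rows 28-31 [a,b,c=111]: 1111  = hex F
Output column (row 0 .. row 31) = 00000000111111111111111111111111
Output column grouped in 4s = 0000 0000 1111 1111 1111 1111 1111 1111 = 0x00FFFFFF
Convert to decimal digit by digit (value = value*16 + digit):
  0 -> 0
  0*16 + 0 = 0
  0*16 + 15 (F) = 15
  15*16 + 15 (F) = 255
  255*16 + 15 (F) = 4095
  4095*16 + 15 (F) = 65535
  65535*16 + 15 (F) = 1048575
  1048575*16 + 15 (F) = 16777215
Decimal = 16777215

16777215


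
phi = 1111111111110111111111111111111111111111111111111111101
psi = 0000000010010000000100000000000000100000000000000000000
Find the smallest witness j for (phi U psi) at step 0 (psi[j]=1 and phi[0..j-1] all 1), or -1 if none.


(phi U psi) at 0: need smallest j with psi[j]=1 and phi[i]=1 for all i in [0,j).
Scan from step 0:
  step 0: phi=1, psi=0 -> continue
  step 1: phi=1, psi=0 -> continue
  step 2: phi=1, psi=0 -> continue
  step 3: phi=1, psi=0 -> continue
  step 8: psi=1 and phi held for [0,8) -> witness found
Witness step = 8

8


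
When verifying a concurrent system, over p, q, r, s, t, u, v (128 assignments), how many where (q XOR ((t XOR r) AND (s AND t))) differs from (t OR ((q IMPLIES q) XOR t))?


F1 = (q XOR ((t XOR r) AND (s AND t)))
F2 = (t OR ((q IMPLIES q) XOR t))
Evaluate both on each of 128 rows (bits = p,q,r,s,t,u,v):
  row 0 [0000000]: F1=0 F2=1 (differ) -> 1
  row 1 [0000001]: F1=0 F2=1 (differ) -> 1
  row 2 [0000010]: F1=0 F2=1 (differ) -> 1
  row 3 [0000011]: F1=0 F2=1 (differ) -> 1
  row 4 [0000100]: F1=0 F2=1 (differ) -> 1
  (every remaining row is evaluated the same way; all 128 results are listed next)
Full result column, 8 rows per line (p,q,r,s fixed per line; t,u,v runs 000..111 left to right):
  rows 0-7 [p,q,r,s=0000]: 11111111  (ones: 8)
  rows 8-15 [p,q,r,s=0001]: 11110000  (ones: 4)
  rows 16-23 [p,q,r,s=0010]: 11111111  (ones: 8)
  rows 24-31 [p,q,r,s=0011]: 11111111  (ones: 8)
  rows 32-39 [p,q,r,s=0100]: 00000000  (ones: 0)
  rows 40-47 [p,q,r,s=0101]: 00001111  (ones: 4)
  rows 48-55 [p,q,r,s=0110]: 00000000  (ones: 0)
  rows 56-63 [p,q,r,s=0111]: 00000000  (ones: 0)
  rows 64-71 [p,q,r,s=1000]: 11111111  (ones: 8)
  rows 72-79 [p,q,r,s=1001]: 11110000  (ones: 4)
  rows 80-87 [p,q,r,s=1010]: 11111111  (ones: 8)
  rows 88-95 [p,q,r,s=1011]: 11111111  (ones: 8)
  rows 96-103 [p,q,r,s=1100]: 00000000  (ones: 0)
  rows 104-111 [p,q,r,s=1101]: 00001111  (ones: 4)
  rows 112-119 [p,q,r,s=1110]: 00000000  (ones: 0)
  rows 120-127 [p,q,r,s=1111]: 00000000  (ones: 0)
Disagreements = 8+4+8+8+0+4+0+0+8+4+8+8+0+4+0+0 = 64

64


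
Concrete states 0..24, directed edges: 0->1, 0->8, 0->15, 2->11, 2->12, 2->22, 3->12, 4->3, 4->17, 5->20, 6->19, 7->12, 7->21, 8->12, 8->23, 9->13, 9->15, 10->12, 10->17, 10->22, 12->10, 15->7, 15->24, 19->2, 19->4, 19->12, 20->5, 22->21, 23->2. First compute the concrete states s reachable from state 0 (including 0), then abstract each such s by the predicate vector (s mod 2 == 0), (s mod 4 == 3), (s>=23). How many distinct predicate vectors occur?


BFS from 0:
Concrete reachable: {0, 1, 2, 7, 8, 10, 11, 12, 15, 17, 21, 22, 23, 24}
Abstract via predicates (s mod 2 == 0), (s mod 4 == 3), (s>=23):
  (0,0,0) <- {1, 17, 21}
  (0,1,0) <- {7, 11, 15}
  (0,1,1) <- {23}
  (1,0,0) <- {0, 2, 8, 10, 12, 22}
  (1,0,1) <- {24}
Distinct abstract states = 5

5


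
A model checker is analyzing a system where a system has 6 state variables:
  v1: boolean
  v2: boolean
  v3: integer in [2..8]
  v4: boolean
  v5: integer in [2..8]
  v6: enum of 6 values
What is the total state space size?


State space = product of domain sizes of all variables.
Domain sizes:
  v1 (boolean): 2
  v2 (boolean): 2
  v3 (integer in [2..8]): 7
  v4 (boolean): 2
  v5 (integer in [2..8]): 7
  v6 (enum of 6 values): 6
Product = 2 * 2 * 7 * 2 * 7 * 6 = 2352

2352


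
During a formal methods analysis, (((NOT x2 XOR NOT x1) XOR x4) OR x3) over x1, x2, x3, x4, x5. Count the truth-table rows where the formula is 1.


Formula: (((NOT x2 XOR NOT x1) XOR x4) OR x3) over 5 vars (32 rows)
Evaluate each row (x1, x2, x3, x4, x5 as bits, MSB first):
  row 0 [00000]: (((NOT 0 XOR NOT 0) XOR 0) OR 0) -> 0
  row 1 [00001]: (((NOT 0 XOR NOT 0) XOR 0) OR 0) -> 0
  row 2 [00010]: (((NOT 0 XOR NOT 0) XOR 1) OR 0) -> 1
  row 3 [00011]: (((NOT 0 XOR NOT 0) XOR 1) OR 0) -> 1
  row 4 [00100]: (((NOT 0 XOR NOT 0) XOR 0) OR 1) -> 1
  row 5 [00101]: (((NOT 0 XOR NOT 0) XOR 0) OR 1) -> 1
  row 6 [00110]: (((NOT 0 XOR NOT 0) XOR 1) OR 1) -> 1
  row 7 [00111]: (((NOT 0 XOR NOT 0) XOR 1) OR 1) -> 1
  row 8 [01000]: (((NOT 1 XOR NOT 0) XOR 0) OR 0) -> 1
  row 9 [01001]: (((NOT 1 XOR NOT 0) XOR 0) OR 0) -> 1
  row 10 [01010]: (((NOT 1 XOR NOT 0) XOR 1) OR 0) -> 0
  row 11 [01011]: (((NOT 1 XOR NOT 0) XOR 1) OR 0) -> 0
  row 12 [01100]: (((NOT 1 XOR NOT 0) XOR 0) OR 1) -> 1
  row 13 [01101]: (((NOT 1 XOR NOT 0) XOR 0) OR 1) -> 1
  row 14 [01110]: (((NOT 1 XOR NOT 0) XOR 1) OR 1) -> 1
  row 15 [01111]: (((NOT 1 XOR NOT 0) XOR 1) OR 1) -> 1
  row 16 [10000]: (((NOT 0 XOR NOT 1) XOR 0) OR 0) -> 1
  row 17 [10001]: (((NOT 0 XOR NOT 1) XOR 0) OR 0) -> 1
  row 18 [10010]: (((NOT 0 XOR NOT 1) XOR 1) OR 0) -> 0
  row 19 [10011]: (((NOT 0 XOR NOT 1) XOR 1) OR 0) -> 0
  row 20 [10100]: (((NOT 0 XOR NOT 1) XOR 0) OR 1) -> 1
  row 21 [10101]: (((NOT 0 XOR NOT 1) XOR 0) OR 1) -> 1
  row 22 [10110]: (((NOT 0 XOR NOT 1) XOR 1) OR 1) -> 1
  row 23 [10111]: (((NOT 0 XOR NOT 1) XOR 1) OR 1) -> 1
  row 24 [11000]: (((NOT 1 XOR NOT 1) XOR 0) OR 0) -> 0
  row 25 [11001]: (((NOT 1 XOR NOT 1) XOR 0) OR 0) -> 0
  row 26 [11010]: (((NOT 1 XOR NOT 1) XOR 1) OR 0) -> 1
  row 27 [11011]: (((NOT 1 XOR NOT 1) XOR 1) OR 0) -> 1
  row 28 [11100]: (((NOT 1 XOR NOT 1) XOR 0) OR 1) -> 1
  row 29 [11101]: (((NOT 1 XOR NOT 1) XOR 0) OR 1) -> 1
  row 30 [11110]: (((NOT 1 XOR NOT 1) XOR 1) OR 1) -> 1
  row 31 [11111]: (((NOT 1 XOR NOT 1) XOR 1) OR 1) -> 1
Full result column, 8 rows per line (x1,x2 fixed per line; x3,x4,x5 runs 000..111 left to right):
  rows 0-7 [x1,x2=00]: 00111111  (ones: 6)
  rows 8-15 [x1,x2=01]: 11001111  (ones: 6)
  rows 16-23 [x1,x2=10]: 11001111  (ones: 6)
  rows 24-31 [x1,x2=11]: 00111111  (ones: 6)
Count of 1-rows = 6+6+6+6 = 24

24


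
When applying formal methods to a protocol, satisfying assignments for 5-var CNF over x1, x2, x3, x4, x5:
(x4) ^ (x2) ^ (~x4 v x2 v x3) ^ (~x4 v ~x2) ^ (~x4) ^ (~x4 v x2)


CNF with 6 clauses over 5 vars (32 assignments).
An assignment satisfies CNF iff every clause has >=1 true literal.
Check each row (bits = x1,x2,x3,x4,x5; clause T/F shown):
  row 0 [00000]: clauses=FFTTTT -> 0
  row 1 [00001]: clauses=FFTTTT -> 0
  row 2 [00010]: clauses=TFFTFF -> 0
  row 3 [00011]: clauses=TFFTFF -> 0
  row 4 [00100]: clauses=FFTTTT -> 0
  row 5 [00101]: clauses=FFTTTT -> 0
  row 6 [00110]: clauses=TFTTFF -> 0
  row 7 [00111]: clauses=TFTTFF -> 0
  row 8 [01000]: clauses=FTTTTT -> 0
  row 9 [01001]: clauses=FTTTTT -> 0
  row 10 [01010]: clauses=TTTFFT -> 0
  row 11 [01011]: clauses=TTTFFT -> 0
  row 12 [01100]: clauses=FTTTTT -> 0
  row 13 [01101]: clauses=FTTTTT -> 0
  row 14 [01110]: clauses=TTTFFT -> 0
  row 15 [01111]: clauses=TTTFFT -> 0
  row 16 [10000]: clauses=FFTTTT -> 0
  row 17 [10001]: clauses=FFTTTT -> 0
  row 18 [10010]: clauses=TFFTFF -> 0
  row 19 [10011]: clauses=TFFTFF -> 0
  row 20 [10100]: clauses=FFTTTT -> 0
  row 21 [10101]: clauses=FFTTTT -> 0
  row 22 [10110]: clauses=TFTTFF -> 0
  row 23 [10111]: clauses=TFTTFF -> 0
  row 24 [11000]: clauses=FTTTTT -> 0
  row 25 [11001]: clauses=FTTTTT -> 0
  row 26 [11010]: clauses=TTTFFT -> 0
  row 27 [11011]: clauses=TTTFFT -> 0
  row 28 [11100]: clauses=FTTTTT -> 0
  row 29 [11101]: clauses=FTTTTT -> 0
  row 30 [11110]: clauses=TTTFFT -> 0
  row 31 [11111]: clauses=TTTFFT -> 0
Full result column, 8 rows per line (x1,x2 fixed per line; x3,x4,x5 runs 000..111 left to right):
  rows 0-7 [x1,x2=00]: 00000000  (ones: 0)
  rows 8-15 [x1,x2=01]: 00000000  (ones: 0)
  rows 16-23 [x1,x2=10]: 00000000  (ones: 0)
  rows 24-31 [x1,x2=11]: 00000000  (ones: 0)
Satisfying assignments = 0+0+0+0 = 0

0


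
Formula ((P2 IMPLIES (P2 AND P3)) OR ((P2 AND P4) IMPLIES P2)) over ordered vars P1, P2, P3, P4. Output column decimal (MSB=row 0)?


Formula: ((P2 IMPLIES (P2 AND P3)) OR ((P2 AND P4) IMPLIES P2)) over P1, P2, P3, P4 (16 rows)
Evaluate each row (bits = P1,P2,P3,P4, MSB first):
  row 0 [0000]: ((0 IMPLIES (0 AND 0)) OR ((0 AND 0) IMPLIES 0)) -> 1
  row 1 [0001]: ((0 IMPLIES (0 AND 0)) OR ((0 AND 1) IMPLIES 0)) -> 1
  row 2 [0010]: ((0 IMPLIES (0 AND 1)) OR ((0 AND 0) IMPLIES 0)) -> 1
  row 3 [0011]: ((0 IMPLIES (0 AND 1)) OR ((0 AND 1) IMPLIES 0)) -> 1
  row 4 [0100]: ((1 IMPLIES (1 AND 0)) OR ((1 AND 0) IMPLIES 1)) -> 1
  row 5 [0101]: ((1 IMPLIES (1 AND 0)) OR ((1 AND 1) IMPLIES 1)) -> 1
  row 6 [0110]: ((1 IMPLIES (1 AND 1)) OR ((1 AND 0) IMPLIES 1)) -> 1
  row 7 [0111]: ((1 IMPLIES (1 AND 1)) OR ((1 AND 1) IMPLIES 1)) -> 1
  row 8 [1000]: ((0 IMPLIES (0 AND 0)) OR ((0 AND 0) IMPLIES 0)) -> 1
  row 9 [1001]: ((0 IMPLIES (0 AND 0)) OR ((0 AND 1) IMPLIES 0)) -> 1
  row 10 [1010]: ((0 IMPLIES (0 AND 1)) OR ((0 AND 0) IMPLIES 0)) -> 1
  row 11 [1011]: ((0 IMPLIES (0 AND 1)) OR ((0 AND 1) IMPLIES 0)) -> 1
  row 12 [1100]: ((1 IMPLIES (1 AND 0)) OR ((1 AND 0) IMPLIES 1)) -> 1
  row 13 [1101]: ((1 IMPLIES (1 AND 0)) OR ((1 AND 1) IMPLIES 1)) -> 1
  row 14 [1110]: ((1 IMPLIES (1 AND 1)) OR ((1 AND 0) IMPLIES 1)) -> 1
  row 15 [1111]: ((1 IMPLIES (1 AND 1)) OR ((1 AND 1) IMPLIES 1)) -> 1
Full result column, 4 rows per line (P1,P2 fixed per line; P3,P4 runs 00..11 left to right):
  rows 0-3 [P1,P2=00]: 1111  = hex F
  rows 4-7 [P1,P2=01]: 1111  = hex F
  rows 8-11 [P1,P2=10]: 1111  = hex F
  rows 12-15 [P1,P2=11]: 1111  = hex F
Output column (row 0 .. row 15) = 1111111111111111
Output column grouped in 4s = 1111 1111 1111 1111 = 0xFFFF
Convert to decimal digit by digit (value = value*16 + digit):
  F -> 15
  15*16 + 15 (F) = 255
  255*16 + 15 (F) = 4095
  4095*16 + 15 (F) = 65535
Decimal = 65535

65535


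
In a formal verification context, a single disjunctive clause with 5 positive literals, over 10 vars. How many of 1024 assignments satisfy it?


Step 1: Total=2^10=1024
Step 2: Unsat when all 5 false: 2^5=32
Step 3: Sat=1024-32=992

992


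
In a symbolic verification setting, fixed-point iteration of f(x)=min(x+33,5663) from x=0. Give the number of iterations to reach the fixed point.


Step 1: x=0, cap=5663, increment=33
Step 2: x grows by 33 each step until capped at 5663; fixed point is x=5663
Step 3: iterations = ceil(5663/33) = 172

172


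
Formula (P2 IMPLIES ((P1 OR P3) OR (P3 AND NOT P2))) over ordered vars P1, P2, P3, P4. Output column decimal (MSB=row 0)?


Formula: (P2 IMPLIES ((P1 OR P3) OR (P3 AND NOT P2))) over P1, P2, P3, P4 (16 rows)
Evaluate each row (bits = P1,P2,P3,P4, MSB first):
  row 0 [0000]: (0 IMPLIES ((0 OR 0) OR (0 AND NOT 0))) -> 1
  row 1 [0001]: (0 IMPLIES ((0 OR 0) OR (0 AND NOT 0))) -> 1
  row 2 [0010]: (0 IMPLIES ((0 OR 1) OR (1 AND NOT 0))) -> 1
  row 3 [0011]: (0 IMPLIES ((0 OR 1) OR (1 AND NOT 0))) -> 1
  row 4 [0100]: (1 IMPLIES ((0 OR 0) OR (0 AND NOT 1))) -> 0
  row 5 [0101]: (1 IMPLIES ((0 OR 0) OR (0 AND NOT 1))) -> 0
  row 6 [0110]: (1 IMPLIES ((0 OR 1) OR (1 AND NOT 1))) -> 1
  row 7 [0111]: (1 IMPLIES ((0 OR 1) OR (1 AND NOT 1))) -> 1
  row 8 [1000]: (0 IMPLIES ((1 OR 0) OR (0 AND NOT 0))) -> 1
  row 9 [1001]: (0 IMPLIES ((1 OR 0) OR (0 AND NOT 0))) -> 1
  row 10 [1010]: (0 IMPLIES ((1 OR 1) OR (1 AND NOT 0))) -> 1
  row 11 [1011]: (0 IMPLIES ((1 OR 1) OR (1 AND NOT 0))) -> 1
  row 12 [1100]: (1 IMPLIES ((1 OR 0) OR (0 AND NOT 1))) -> 1
  row 13 [1101]: (1 IMPLIES ((1 OR 0) OR (0 AND NOT 1))) -> 1
  row 14 [1110]: (1 IMPLIES ((1 OR 1) OR (1 AND NOT 1))) -> 1
  row 15 [1111]: (1 IMPLIES ((1 OR 1) OR (1 AND NOT 1))) -> 1
Full result column, 4 rows per line (P1,P2 fixed per line; P3,P4 runs 00..11 left to right):
  rows 0-3 [P1,P2=00]: 1111  = hex F
  rows 4-7 [P1,P2=01]: 0011  = hex 3
  rows 8-11 [P1,P2=10]: 1111  = hex F
  rows 12-15 [P1,P2=11]: 1111  = hex F
Output column (row 0 .. row 15) = 1111001111111111
Output column grouped in 4s = 1111 0011 1111 1111 = 0xF3FF
Convert to decimal digit by digit (value = value*16 + digit):
  F -> 15
  15*16 + 3 = 243
  243*16 + 15 (F) = 3903
  3903*16 + 15 (F) = 62463
Decimal = 62463

62463


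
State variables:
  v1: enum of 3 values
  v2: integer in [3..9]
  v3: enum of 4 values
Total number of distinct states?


State space = product of domain sizes of all variables.
Domain sizes:
  v1 (enum of 3 values): 3
  v2 (integer in [3..9]): 7
  v3 (enum of 4 values): 4
Product = 3 * 7 * 4 = 84

84


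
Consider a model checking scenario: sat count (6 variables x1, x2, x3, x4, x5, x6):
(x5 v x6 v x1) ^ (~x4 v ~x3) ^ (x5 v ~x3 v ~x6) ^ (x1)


CNF with 4 clauses over 6 vars (64 assignments).
An assignment satisfies CNF iff every clause has >=1 true literal.
Check each row (bits = x1,x2,x3,x4,x5,x6; clause T/F shown):
  row 0 [000000]: clauses=FTTF -> 0
  row 1 [000001]: clauses=TTTF -> 0
  row 2 [000010]: clauses=TTTF -> 0
  row 3 [000011]: clauses=TTTF -> 0
  row 4 [000100]: clauses=FTTF -> 0
  (every remaining row is evaluated the same way; all 64 results are listed next)
Full result column, 8 rows per line (x1,x2,x3 fixed per line; x4,x5,x6 runs 000..111 left to right):
  rows 0-7 [x1,x2,x3=000]: 00000000  (ones: 0)
  rows 8-15 [x1,x2,x3=001]: 00000000  (ones: 0)
  rows 16-23 [x1,x2,x3=010]: 00000000  (ones: 0)
  rows 24-31 [x1,x2,x3=011]: 00000000  (ones: 0)
  rows 32-39 [x1,x2,x3=100]: 11111111  (ones: 8)
  rows 40-47 [x1,x2,x3=101]: 10110000  (ones: 3)
  rows 48-55 [x1,x2,x3=110]: 11111111  (ones: 8)
  rows 56-63 [x1,x2,x3=111]: 10110000  (ones: 3)
Satisfying assignments = 0+0+0+0+8+3+8+3 = 22

22


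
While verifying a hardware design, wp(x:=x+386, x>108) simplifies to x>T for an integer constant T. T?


Formula: wp(x:=E, P) = P[E/x] (substitute E for x in postcondition)
Step 1: Postcondition: x>108
Step 2: Substitute x+386 for x: x+386>108
Step 3: Solve for x: x > 108-386 = -278

-278


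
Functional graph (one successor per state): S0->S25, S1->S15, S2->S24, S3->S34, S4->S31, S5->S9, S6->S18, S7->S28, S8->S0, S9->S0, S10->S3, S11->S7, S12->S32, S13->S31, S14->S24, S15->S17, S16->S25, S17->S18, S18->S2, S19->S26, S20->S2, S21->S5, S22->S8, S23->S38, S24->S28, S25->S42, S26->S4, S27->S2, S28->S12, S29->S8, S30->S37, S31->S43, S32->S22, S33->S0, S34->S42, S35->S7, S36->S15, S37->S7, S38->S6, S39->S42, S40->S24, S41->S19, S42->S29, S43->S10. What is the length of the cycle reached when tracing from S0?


Trace from S0 until a state repeats:
  S0 -> S25 -> S42 -> S29 -> S8 -> S0
S0 first seen at step 0, revisited at step 5.
Cycle length = 5 - 0 = 5

5


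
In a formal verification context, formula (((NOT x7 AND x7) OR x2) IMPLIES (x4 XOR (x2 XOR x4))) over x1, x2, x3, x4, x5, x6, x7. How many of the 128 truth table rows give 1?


Formula: (((NOT x7 AND x7) OR x2) IMPLIES (x4 XOR (x2 XOR x4))) over 7 vars (128 rows)
Evaluate each row (x1, x2, x3, x4, x5, x6, x7 as bits, MSB first):
  row 0 [0000000]: (((NOT 0 AND 0) OR 0) IMPLIES (0 XOR (0 XOR 0))) -> 1
  row 1 [0000001]: (((NOT 1 AND 1) OR 0) IMPLIES (0 XOR (0 XOR 0))) -> 1
  row 2 [0000010]: (((NOT 0 AND 0) OR 0) IMPLIES (0 XOR (0 XOR 0))) -> 1
  row 3 [0000011]: (((NOT 1 AND 1) OR 0) IMPLIES (0 XOR (0 XOR 0))) -> 1
  row 4 [0000100]: (((NOT 0 AND 0) OR 0) IMPLIES (0 XOR (0 XOR 0))) -> 1
  (every remaining row is evaluated the same way; all 128 results are listed next)
Full result column, 8 rows per line (x1,x2,x3,x4 fixed per line; x5,x6,x7 runs 000..111 left to right):
  rows 0-7 [x1,x2,x3,x4=0000]: 11111111  (ones: 8)
  rows 8-15 [x1,x2,x3,x4=0001]: 11111111  (ones: 8)
  rows 16-23 [x1,x2,x3,x4=0010]: 11111111  (ones: 8)
  rows 24-31 [x1,x2,x3,x4=0011]: 11111111  (ones: 8)
  rows 32-39 [x1,x2,x3,x4=0100]: 11111111  (ones: 8)
  rows 40-47 [x1,x2,x3,x4=0101]: 11111111  (ones: 8)
  rows 48-55 [x1,x2,x3,x4=0110]: 11111111  (ones: 8)
  rows 56-63 [x1,x2,x3,x4=0111]: 11111111  (ones: 8)
  rows 64-71 [x1,x2,x3,x4=1000]: 11111111  (ones: 8)
  rows 72-79 [x1,x2,x3,x4=1001]: 11111111  (ones: 8)
  rows 80-87 [x1,x2,x3,x4=1010]: 11111111  (ones: 8)
  rows 88-95 [x1,x2,x3,x4=1011]: 11111111  (ones: 8)
  rows 96-103 [x1,x2,x3,x4=1100]: 11111111  (ones: 8)
  rows 104-111 [x1,x2,x3,x4=1101]: 11111111  (ones: 8)
  rows 112-119 [x1,x2,x3,x4=1110]: 11111111  (ones: 8)
  rows 120-127 [x1,x2,x3,x4=1111]: 11111111  (ones: 8)
Count of 1-rows = 8+8+8+8+8+8+8+8+8+8+8+8+8+8+8+8 = 128

128


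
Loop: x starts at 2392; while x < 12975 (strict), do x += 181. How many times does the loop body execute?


Step 1: x goes from 2392 toward 12975 by 181; the body runs while x<12975, so iterations = ceil((bound-start)/step)
Step 2: Distance=10583
Step 3: ceil(10583/181)=59

59


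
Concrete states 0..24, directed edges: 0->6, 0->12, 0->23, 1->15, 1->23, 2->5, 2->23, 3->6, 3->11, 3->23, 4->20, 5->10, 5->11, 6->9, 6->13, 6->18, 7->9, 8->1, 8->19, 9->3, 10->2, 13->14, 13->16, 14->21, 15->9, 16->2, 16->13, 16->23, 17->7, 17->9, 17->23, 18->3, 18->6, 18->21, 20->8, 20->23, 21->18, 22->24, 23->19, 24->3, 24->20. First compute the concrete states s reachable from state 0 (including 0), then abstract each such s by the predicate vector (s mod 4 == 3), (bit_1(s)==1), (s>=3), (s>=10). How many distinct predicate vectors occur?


BFS from 0:
Concrete reachable: {0, 2, 3, 5, 6, 9, 10, 11, 12, 13, 14, 16, 18, 19, 21, 23}
Abstract via predicates (s mod 4 == 3), (bit_1(s)==1), (s>=3), (s>=10):
  (0,0,0,0) <- {0}
  (0,0,1,0) <- {5, 9}
  (0,0,1,1) <- {12, 13, 16, 21}
  (0,1,0,0) <- {2}
  (0,1,1,0) <- {6}
  (0,1,1,1) <- {10, 14, 18}
  (1,1,1,0) <- {3}
  (1,1,1,1) <- {11, 19, 23}
Distinct abstract states = 8

8


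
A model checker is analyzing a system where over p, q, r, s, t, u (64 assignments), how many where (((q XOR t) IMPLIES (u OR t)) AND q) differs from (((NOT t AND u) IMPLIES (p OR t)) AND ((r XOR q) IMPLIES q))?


F1 = (((q XOR t) IMPLIES (u OR t)) AND q)
F2 = (((NOT t AND u) IMPLIES (p OR t)) AND ((r XOR q) IMPLIES q))
Evaluate both on each of 64 rows (bits = p,q,r,s,t,u):
  row 0 [000000]: F1=0 F2=1 (differ) -> 1
  row 1 [000001]: F1=0 F2=0 -> 0
  row 2 [000010]: F1=0 F2=1 (differ) -> 1
  row 3 [000011]: F1=0 F2=1 (differ) -> 1
  row 4 [000100]: F1=0 F2=1 (differ) -> 1
  (every remaining row is evaluated the same way; all 64 results are listed next)
Full result column, 8 rows per line (p,q,r fixed per line; s,t,u runs 000..111 left to right):
  rows 0-7 [p,q,r=000]: 10111011  (ones: 6)
  rows 8-15 [p,q,r=001]: 00000000  (ones: 0)
  rows 16-23 [p,q,r=010]: 11001100  (ones: 4)
  rows 24-31 [p,q,r=011]: 11001100  (ones: 4)
  rows 32-39 [p,q,r=100]: 11111111  (ones: 8)
  rows 40-47 [p,q,r=101]: 00000000  (ones: 0)
  rows 48-55 [p,q,r=110]: 10001000  (ones: 2)
  rows 56-63 [p,q,r=111]: 10001000  (ones: 2)
Disagreements = 6+0+4+4+8+0+2+2 = 26

26


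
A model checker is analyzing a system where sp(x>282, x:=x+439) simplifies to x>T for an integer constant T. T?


Formula: sp(P, x:=E) = exists old_x. (x = E[old_x/x]) AND P[old_x/x] (old_x is the value of x before the assignment; eliminate old_x by solving x = E[old_x/x] for old_x)
Step 1: Precondition P: x>282, i.e. old_x > 282
Step 2: Assignment gives x = old_x + 439, so old_x = x - 439
Step 3: Substitute into P: x - 439 > 282
Step 4: Simplify: x > 282+439 = 721

721


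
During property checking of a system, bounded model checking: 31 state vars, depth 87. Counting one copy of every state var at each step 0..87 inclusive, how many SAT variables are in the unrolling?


BMC unrolls to depth k, creating one copy of each state var for steps 0..k.
Step count = 87 + 1 = 88 (steps 0 through 87)
Vars per step = 31
Total = 31 * 88 = 2728

2728


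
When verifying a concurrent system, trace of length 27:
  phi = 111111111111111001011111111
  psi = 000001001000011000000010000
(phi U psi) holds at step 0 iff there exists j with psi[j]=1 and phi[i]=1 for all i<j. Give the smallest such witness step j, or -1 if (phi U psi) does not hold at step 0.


(phi U psi) at 0: need smallest j with psi[j]=1 and phi[i]=1 for all i in [0,j).
Scan from step 0:
  step 0: phi=1, psi=0 -> continue
  step 1: phi=1, psi=0 -> continue
  step 2: phi=1, psi=0 -> continue
  step 3: phi=1, psi=0 -> continue
  step 5: psi=1 and phi held for [0,5) -> witness found
Witness step = 5

5


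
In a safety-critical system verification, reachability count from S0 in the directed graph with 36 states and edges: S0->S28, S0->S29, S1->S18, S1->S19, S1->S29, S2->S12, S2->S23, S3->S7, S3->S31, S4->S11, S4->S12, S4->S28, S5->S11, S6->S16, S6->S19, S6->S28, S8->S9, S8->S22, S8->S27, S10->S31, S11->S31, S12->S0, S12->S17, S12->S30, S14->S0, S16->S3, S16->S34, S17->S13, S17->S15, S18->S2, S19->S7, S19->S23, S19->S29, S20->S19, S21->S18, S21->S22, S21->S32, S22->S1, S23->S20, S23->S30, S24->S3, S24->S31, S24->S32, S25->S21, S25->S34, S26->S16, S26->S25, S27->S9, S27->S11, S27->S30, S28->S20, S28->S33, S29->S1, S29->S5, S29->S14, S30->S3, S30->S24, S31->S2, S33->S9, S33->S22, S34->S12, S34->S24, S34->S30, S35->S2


BFS from S0:
  layer 0: {S0}
  layer 1: {S28, S29}
  layer 2: {S1, S5, S14, S20, S33}
  layer 3: {S9, S11, S18, S19, S22}
  layer 4: {S2, S7, S23, S31}
  layer 5: {S12, S30}
  layer 6: {S3, S17, S24}
  layer 7: {S13, S15, S32}
Reachable set: {S0, S1, S2, S3, S5, S7, S9, S11, S12, S13, S14, S15, S17, S18, S19, S20, S22, S23, S24, S28, S29, S30, S31, S32, S33}
Count = 25

25


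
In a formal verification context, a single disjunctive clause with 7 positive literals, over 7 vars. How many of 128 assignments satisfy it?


Step 1: Total=2^7=128
Step 2: Unsat when all 7 false: 2^0=1
Step 3: Sat=128-1=127

127


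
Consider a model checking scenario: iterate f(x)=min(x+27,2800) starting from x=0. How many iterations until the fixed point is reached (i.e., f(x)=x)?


Step 1: x=0, cap=2800, increment=27
Step 2: x grows by 27 each step until capped at 2800; fixed point is x=2800
Step 3: iterations = ceil(2800/27) = 104

104


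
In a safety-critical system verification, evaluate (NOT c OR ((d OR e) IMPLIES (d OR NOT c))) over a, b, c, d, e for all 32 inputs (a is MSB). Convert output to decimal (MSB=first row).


Formula: (NOT c OR ((d OR e) IMPLIES (d OR NOT c))) over a, b, c, d, e (32 rows)
Evaluate each row (bits = a,b,c,d,e, MSB first):
  row 0 [00000]: (NOT 0 OR ((0 OR 0) IMPLIES (0 OR NOT 0))) -> 1
  row 1 [00001]: (NOT 0 OR ((0 OR 1) IMPLIES (0 OR NOT 0))) -> 1
  row 2 [00010]: (NOT 0 OR ((1 OR 0) IMPLIES (1 OR NOT 0))) -> 1
  row 3 [00011]: (NOT 0 OR ((1 OR 1) IMPLIES (1 OR NOT 0))) -> 1
  row 4 [00100]: (NOT 1 OR ((0 OR 0) IMPLIES (0 OR NOT 1))) -> 1
  row 5 [00101]: (NOT 1 OR ((0 OR 1) IMPLIES (0 OR NOT 1))) -> 0
  row 6 [00110]: (NOT 1 OR ((1 OR 0) IMPLIES (1 OR NOT 1))) -> 1
  row 7 [00111]: (NOT 1 OR ((1 OR 1) IMPLIES (1 OR NOT 1))) -> 1
  row 8 [01000]: (NOT 0 OR ((0 OR 0) IMPLIES (0 OR NOT 0))) -> 1
  row 9 [01001]: (NOT 0 OR ((0 OR 1) IMPLIES (0 OR NOT 0))) -> 1
  row 10 [01010]: (NOT 0 OR ((1 OR 0) IMPLIES (1 OR NOT 0))) -> 1
  row 11 [01011]: (NOT 0 OR ((1 OR 1) IMPLIES (1 OR NOT 0))) -> 1
  row 12 [01100]: (NOT 1 OR ((0 OR 0) IMPLIES (0 OR NOT 1))) -> 1
  row 13 [01101]: (NOT 1 OR ((0 OR 1) IMPLIES (0 OR NOT 1))) -> 0
  row 14 [01110]: (NOT 1 OR ((1 OR 0) IMPLIES (1 OR NOT 1))) -> 1
  row 15 [01111]: (NOT 1 OR ((1 OR 1) IMPLIES (1 OR NOT 1))) -> 1
  row 16 [10000]: (NOT 0 OR ((0 OR 0) IMPLIES (0 OR NOT 0))) -> 1
  row 17 [10001]: (NOT 0 OR ((0 OR 1) IMPLIES (0 OR NOT 0))) -> 1
  row 18 [10010]: (NOT 0 OR ((1 OR 0) IMPLIES (1 OR NOT 0))) -> 1
  row 19 [10011]: (NOT 0 OR ((1 OR 1) IMPLIES (1 OR NOT 0))) -> 1
  row 20 [10100]: (NOT 1 OR ((0 OR 0) IMPLIES (0 OR NOT 1))) -> 1
  row 21 [10101]: (NOT 1 OR ((0 OR 1) IMPLIES (0 OR NOT 1))) -> 0
  row 22 [10110]: (NOT 1 OR ((1 OR 0) IMPLIES (1 OR NOT 1))) -> 1
  row 23 [10111]: (NOT 1 OR ((1 OR 1) IMPLIES (1 OR NOT 1))) -> 1
  row 24 [11000]: (NOT 0 OR ((0 OR 0) IMPLIES (0 OR NOT 0))) -> 1
  row 25 [11001]: (NOT 0 OR ((0 OR 1) IMPLIES (0 OR NOT 0))) -> 1
  row 26 [11010]: (NOT 0 OR ((1 OR 0) IMPLIES (1 OR NOT 0))) -> 1
  row 27 [11011]: (NOT 0 OR ((1 OR 1) IMPLIES (1 OR NOT 0))) -> 1
  row 28 [11100]: (NOT 1 OR ((0 OR 0) IMPLIES (0 OR NOT 1))) -> 1
  row 29 [11101]: (NOT 1 OR ((0 OR 1) IMPLIES (0 OR NOT 1))) -> 0
  row 30 [11110]: (NOT 1 OR ((1 OR 0) IMPLIES (1 OR NOT 1))) -> 1
  row 31 [11111]: (NOT 1 OR ((1 OR 1) IMPLIES (1 OR NOT 1))) -> 1
Full result column, 4 rows per line (a,b,c fixed per line; d,e runs 00..11 left to right):
  rows 0-3 [a,b,c=000]: 1111  = hex F
  rows 4-7 [a,b,c=001]: 1011  = hex B
  rows 8-11 [a,b,c=010]: 1111  = hex F
  rows 12-15 [a,b,c=011]: 1011  = hex B
  rows 16-19 [a,b,c=100]: 1111  = hex F
  rows 20-23 [a,b,c=101]: 1011  = hex B
  rows 24-27 [a,b,c=110]: 1111  = hex F
  rows 28-31 [a,b,c=111]: 1011  = hex B
Output column (row 0 .. row 31) = 11111011111110111111101111111011
Output column grouped in 4s = 1111 1011 1111 1011 1111 1011 1111 1011 = 0xFBFBFBFB
Convert to decimal digit by digit (value = value*16 + digit):
  F -> 15
  15*16 + 11 (B) = 251
  251*16 + 15 (F) = 4031
  4031*16 + 11 (B) = 64507
  64507*16 + 15 (F) = 1032127
  1032127*16 + 11 (B) = 16514043
  16514043*16 + 15 (F) = 264224703
  264224703*16 + 11 (B) = 4227595259
Decimal = 4227595259

4227595259


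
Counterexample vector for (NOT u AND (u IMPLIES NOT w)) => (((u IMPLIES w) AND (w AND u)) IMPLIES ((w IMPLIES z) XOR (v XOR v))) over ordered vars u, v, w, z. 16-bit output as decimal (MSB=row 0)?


F1 = (NOT u AND (u IMPLIES NOT w))
F2 = (((u IMPLIES w) AND (w AND u)) IMPLIES ((w IMPLIES z) XOR (v XOR v)))
Counterexample to F1=>F2 is where F1=1 and F2=0.
Evaluate each row (bits = u,v,w,z, MSB first):
  row 0 [0000]: F1=1 F2=1 -> F1&~F2 -> 0
  row 1 [0001]: F1=1 F2=1 -> F1&~F2 -> 0
  row 2 [0010]: F1=1 F2=1 -> F1&~F2 -> 0
  row 3 [0011]: F1=1 F2=1 -> F1&~F2 -> 0
  row 4 [0100]: F1=1 F2=1 -> F1&~F2 -> 0
  row 5 [0101]: F1=1 F2=1 -> F1&~F2 -> 0
  row 6 [0110]: F1=1 F2=1 -> F1&~F2 -> 0
  row 7 [0111]: F1=1 F2=1 -> F1&~F2 -> 0
  row 8 [1000]: F1=0 F2=1 -> F1&~F2 -> 0
  row 9 [1001]: F1=0 F2=1 -> F1&~F2 -> 0
  row 10 [1010]: F1=0 F2=0 -> F1&~F2 -> 0
  row 11 [1011]: F1=0 F2=1 -> F1&~F2 -> 0
  row 12 [1100]: F1=0 F2=1 -> F1&~F2 -> 0
  row 13 [1101]: F1=0 F2=1 -> F1&~F2 -> 0
  row 14 [1110]: F1=0 F2=0 -> F1&~F2 -> 0
  row 15 [1111]: F1=0 F2=1 -> F1&~F2 -> 0
Full result column, 4 rows per line (u,v fixed per line; w,z runs 00..11 left to right):
  rows 0-3 [u,v=00]: 0000  = hex 0
  rows 4-7 [u,v=01]: 0000  = hex 0
  rows 8-11 [u,v=10]: 0000  = hex 0
  rows 12-15 [u,v=11]: 0000  = hex 0
Counterexample vector (row 0 .. row 15) = 0000000000000000
Output column grouped in 4s = 0000 0000 0000 0000 = 0x0000
Convert to decimal digit by digit (value = value*16 + digit):
  0 -> 0
  0*16 + 0 = 0
  0*16 + 0 = 0
  0*16 + 0 = 0
Decimal = 0

0


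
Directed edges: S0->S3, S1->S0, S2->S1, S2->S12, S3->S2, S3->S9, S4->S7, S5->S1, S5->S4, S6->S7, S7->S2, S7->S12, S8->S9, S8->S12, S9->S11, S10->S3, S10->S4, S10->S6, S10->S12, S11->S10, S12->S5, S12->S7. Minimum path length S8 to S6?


BFS layer-by-layer from S8:
  dist 0: {S8}
  dist 1: {S9, S12}
  dist 2: {S5, S7, S11}
  dist 3: {S1, S2, S4, S10}
  dist 4: {S0, S3, S6}
  -> S6 reached at distance 4
Shortest path length = 4

4


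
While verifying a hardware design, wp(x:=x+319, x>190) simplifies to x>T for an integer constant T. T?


Formula: wp(x:=E, P) = P[E/x] (substitute E for x in postcondition)
Step 1: Postcondition: x>190
Step 2: Substitute x+319 for x: x+319>190
Step 3: Solve for x: x > 190-319 = -129

-129


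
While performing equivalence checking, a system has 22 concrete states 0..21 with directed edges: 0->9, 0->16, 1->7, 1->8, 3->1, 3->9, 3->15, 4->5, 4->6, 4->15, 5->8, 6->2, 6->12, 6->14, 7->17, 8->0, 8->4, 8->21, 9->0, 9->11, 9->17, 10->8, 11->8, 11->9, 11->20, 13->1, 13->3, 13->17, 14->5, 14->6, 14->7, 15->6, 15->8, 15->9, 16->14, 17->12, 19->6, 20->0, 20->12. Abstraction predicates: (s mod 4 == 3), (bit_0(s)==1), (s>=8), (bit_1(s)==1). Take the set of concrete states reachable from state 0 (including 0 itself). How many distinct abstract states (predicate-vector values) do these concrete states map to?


BFS from 0:
Concrete reachable: {0, 2, 4, 5, 6, 7, 8, 9, 11, 12, 14, 15, 16, 17, 20, 21}
Abstract via predicates (s mod 4 == 3), (bit_0(s)==1), (s>=8), (bit_1(s)==1):
  (0,0,0,0) <- {0, 4}
  (0,0,0,1) <- {2, 6}
  (0,0,1,0) <- {8, 12, 16, 20}
  (0,0,1,1) <- {14}
  (0,1,0,0) <- {5}
  (0,1,1,0) <- {9, 17, 21}
  (1,1,0,1) <- {7}
  (1,1,1,1) <- {11, 15}
Distinct abstract states = 8

8


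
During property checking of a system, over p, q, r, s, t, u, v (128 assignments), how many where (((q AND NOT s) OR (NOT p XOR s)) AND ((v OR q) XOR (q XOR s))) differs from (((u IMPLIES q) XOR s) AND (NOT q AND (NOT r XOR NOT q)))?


F1 = (((q AND NOT s) OR (NOT p XOR s)) AND ((v OR q) XOR (q XOR s)))
F2 = (((u IMPLIES q) XOR s) AND (NOT q AND (NOT r XOR NOT q)))
Evaluate both on each of 128 rows (bits = p,q,r,s,t,u,v):
  row 0 [0000000]: F1=0 F2=0 -> 0
  row 1 [0000001]: F1=1 F2=0 (differ) -> 1
  row 2 [0000010]: F1=0 F2=0 -> 0
  row 3 [0000011]: F1=1 F2=0 (differ) -> 1
  row 4 [0000100]: F1=0 F2=0 -> 0
  (every remaining row is evaluated the same way; all 128 results are listed next)
Full result column, 8 rows per line (p,q,r,s fixed per line; t,u,v runs 000..111 left to right):
  rows 0-7 [p,q,r,s=0000]: 01010101  (ones: 4)
  rows 8-15 [p,q,r,s=0001]: 00000000  (ones: 0)
  rows 16-23 [p,q,r,s=0010]: 10011001  (ones: 4)
  rows 24-31 [p,q,r,s=0011]: 00110011  (ones: 4)
  rows 32-39 [p,q,r,s=0100]: 00000000  (ones: 0)
  rows 40-47 [p,q,r,s=0101]: 00000000  (ones: 0)
  rows 48-55 [p,q,r,s=0110]: 00000000  (ones: 0)
  rows 56-63 [p,q,r,s=0111]: 00000000  (ones: 0)
  rows 64-71 [p,q,r,s=1000]: 00000000  (ones: 0)
  rows 72-79 [p,q,r,s=1001]: 10101010  (ones: 4)
  rows 80-87 [p,q,r,s=1010]: 11001100  (ones: 4)
  rows 88-95 [p,q,r,s=1011]: 10011001  (ones: 4)
  rows 96-103 [p,q,r,s=1100]: 00000000  (ones: 0)
  rows 104-111 [p,q,r,s=1101]: 11111111  (ones: 8)
  rows 112-119 [p,q,r,s=1110]: 00000000  (ones: 0)
  rows 120-127 [p,q,r,s=1111]: 11111111  (ones: 8)
Disagreements = 4+0+4+4+0+0+0+0+0+4+4+4+0+8+0+8 = 40

40


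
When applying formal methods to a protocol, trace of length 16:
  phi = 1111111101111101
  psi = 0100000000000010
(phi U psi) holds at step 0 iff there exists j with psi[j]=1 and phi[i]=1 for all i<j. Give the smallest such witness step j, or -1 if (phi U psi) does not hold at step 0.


(phi U psi) at 0: need smallest j with psi[j]=1 and phi[i]=1 for all i in [0,j).
Scan from step 0:
  step 0: phi=1, psi=0 -> continue
  step 1: psi=1 and phi held for [0,1) -> witness found
Witness step = 1

1


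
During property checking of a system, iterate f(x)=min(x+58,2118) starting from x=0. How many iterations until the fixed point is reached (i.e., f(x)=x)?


Step 1: x=0, cap=2118, increment=58
Step 2: x grows by 58 each step until capped at 2118; fixed point is x=2118
Step 3: iterations = ceil(2118/58) = 37

37


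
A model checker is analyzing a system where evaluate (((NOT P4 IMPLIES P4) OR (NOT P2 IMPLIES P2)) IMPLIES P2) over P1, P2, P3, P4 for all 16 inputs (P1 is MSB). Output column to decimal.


Formula: (((NOT P4 IMPLIES P4) OR (NOT P2 IMPLIES P2)) IMPLIES P2) over P1, P2, P3, P4 (16 rows)
Evaluate each row (bits = P1,P2,P3,P4, MSB first):
  row 0 [0000]: (((NOT 0 IMPLIES 0) OR (NOT 0 IMPLIES 0)) IMPLIES 0) -> 1
  row 1 [0001]: (((NOT 1 IMPLIES 1) OR (NOT 0 IMPLIES 0)) IMPLIES 0) -> 0
  row 2 [0010]: (((NOT 0 IMPLIES 0) OR (NOT 0 IMPLIES 0)) IMPLIES 0) -> 1
  row 3 [0011]: (((NOT 1 IMPLIES 1) OR (NOT 0 IMPLIES 0)) IMPLIES 0) -> 0
  row 4 [0100]: (((NOT 0 IMPLIES 0) OR (NOT 1 IMPLIES 1)) IMPLIES 1) -> 1
  row 5 [0101]: (((NOT 1 IMPLIES 1) OR (NOT 1 IMPLIES 1)) IMPLIES 1) -> 1
  row 6 [0110]: (((NOT 0 IMPLIES 0) OR (NOT 1 IMPLIES 1)) IMPLIES 1) -> 1
  row 7 [0111]: (((NOT 1 IMPLIES 1) OR (NOT 1 IMPLIES 1)) IMPLIES 1) -> 1
  row 8 [1000]: (((NOT 0 IMPLIES 0) OR (NOT 0 IMPLIES 0)) IMPLIES 0) -> 1
  row 9 [1001]: (((NOT 1 IMPLIES 1) OR (NOT 0 IMPLIES 0)) IMPLIES 0) -> 0
  row 10 [1010]: (((NOT 0 IMPLIES 0) OR (NOT 0 IMPLIES 0)) IMPLIES 0) -> 1
  row 11 [1011]: (((NOT 1 IMPLIES 1) OR (NOT 0 IMPLIES 0)) IMPLIES 0) -> 0
  row 12 [1100]: (((NOT 0 IMPLIES 0) OR (NOT 1 IMPLIES 1)) IMPLIES 1) -> 1
  row 13 [1101]: (((NOT 1 IMPLIES 1) OR (NOT 1 IMPLIES 1)) IMPLIES 1) -> 1
  row 14 [1110]: (((NOT 0 IMPLIES 0) OR (NOT 1 IMPLIES 1)) IMPLIES 1) -> 1
  row 15 [1111]: (((NOT 1 IMPLIES 1) OR (NOT 1 IMPLIES 1)) IMPLIES 1) -> 1
Full result column, 4 rows per line (P1,P2 fixed per line; P3,P4 runs 00..11 left to right):
  rows 0-3 [P1,P2=00]: 1010  = hex A
  rows 4-7 [P1,P2=01]: 1111  = hex F
  rows 8-11 [P1,P2=10]: 1010  = hex A
  rows 12-15 [P1,P2=11]: 1111  = hex F
Output column (row 0 .. row 15) = 1010111110101111
Output column grouped in 4s = 1010 1111 1010 1111 = 0xAFAF
Convert to decimal digit by digit (value = value*16 + digit):
  A -> 10
  10*16 + 15 (F) = 175
  175*16 + 10 (A) = 2810
  2810*16 + 15 (F) = 44975
Decimal = 44975

44975


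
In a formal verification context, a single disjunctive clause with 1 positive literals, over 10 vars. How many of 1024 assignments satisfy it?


Step 1: Total=2^10=1024
Step 2: Unsat when all 1 false: 2^9=512
Step 3: Sat=1024-512=512

512


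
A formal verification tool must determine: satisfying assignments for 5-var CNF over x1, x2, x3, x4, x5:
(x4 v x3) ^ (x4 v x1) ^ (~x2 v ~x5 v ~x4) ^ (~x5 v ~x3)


CNF with 4 clauses over 5 vars (32 assignments).
An assignment satisfies CNF iff every clause has >=1 true literal.
Check each row (bits = x1,x2,x3,x4,x5; clause T/F shown):
  row 0 [00000]: clauses=FFTT -> 0
  row 1 [00001]: clauses=FFTT -> 0
  row 2 [00010]: clauses=TTTT -> 1
  row 3 [00011]: clauses=TTTT -> 1
  row 4 [00100]: clauses=TFTT -> 0
  row 5 [00101]: clauses=TFTF -> 0
  row 6 [00110]: clauses=TTTT -> 1
  row 7 [00111]: clauses=TTTF -> 0
  row 8 [01000]: clauses=FFTT -> 0
  row 9 [01001]: clauses=FFTT -> 0
  row 10 [01010]: clauses=TTTT -> 1
  row 11 [01011]: clauses=TTFT -> 0
  row 12 [01100]: clauses=TFTT -> 0
  row 13 [01101]: clauses=TFTF -> 0
  row 14 [01110]: clauses=TTTT -> 1
  row 15 [01111]: clauses=TTFF -> 0
  row 16 [10000]: clauses=FTTT -> 0
  row 17 [10001]: clauses=FTTT -> 0
  row 18 [10010]: clauses=TTTT -> 1
  row 19 [10011]: clauses=TTTT -> 1
  row 20 [10100]: clauses=TTTT -> 1
  row 21 [10101]: clauses=TTTF -> 0
  row 22 [10110]: clauses=TTTT -> 1
  row 23 [10111]: clauses=TTTF -> 0
  row 24 [11000]: clauses=FTTT -> 0
  row 25 [11001]: clauses=FTTT -> 0
  row 26 [11010]: clauses=TTTT -> 1
  row 27 [11011]: clauses=TTFT -> 0
  row 28 [11100]: clauses=TTTT -> 1
  row 29 [11101]: clauses=TTTF -> 0
  row 30 [11110]: clauses=TTTT -> 1
  row 31 [11111]: clauses=TTFF -> 0
Full result column, 8 rows per line (x1,x2 fixed per line; x3,x4,x5 runs 000..111 left to right):
  rows 0-7 [x1,x2=00]: 00110010  (ones: 3)
  rows 8-15 [x1,x2=01]: 00100010  (ones: 2)
  rows 16-23 [x1,x2=10]: 00111010  (ones: 4)
  rows 24-31 [x1,x2=11]: 00101010  (ones: 3)
Satisfying assignments = 3+2+4+3 = 12

12


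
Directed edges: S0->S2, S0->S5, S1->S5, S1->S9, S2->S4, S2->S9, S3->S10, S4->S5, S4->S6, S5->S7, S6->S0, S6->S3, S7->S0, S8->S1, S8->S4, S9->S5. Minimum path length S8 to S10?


BFS layer-by-layer from S8:
  dist 0: {S8}
  dist 1: {S1, S4}
  dist 2: {S5, S6, S9}
  dist 3: {S0, S3, S7}
  dist 4: {S2, S10}
  -> S10 reached at distance 4
Shortest path length = 4

4


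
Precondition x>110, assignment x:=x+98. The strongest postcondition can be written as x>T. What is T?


Formula: sp(P, x:=E) = exists old_x. (x = E[old_x/x]) AND P[old_x/x] (old_x is the value of x before the assignment; eliminate old_x by solving x = E[old_x/x] for old_x)
Step 1: Precondition P: x>110, i.e. old_x > 110
Step 2: Assignment gives x = old_x + 98, so old_x = x - 98
Step 3: Substitute into P: x - 98 > 110
Step 4: Simplify: x > 110+98 = 208

208


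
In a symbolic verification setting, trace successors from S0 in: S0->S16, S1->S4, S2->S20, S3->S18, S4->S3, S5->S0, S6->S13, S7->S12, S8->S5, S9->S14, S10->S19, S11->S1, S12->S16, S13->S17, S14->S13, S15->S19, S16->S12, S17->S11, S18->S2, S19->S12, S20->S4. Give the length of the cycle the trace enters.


Trace from S0 until a state repeats:
  S0 -> S16 -> S12 -> S16
S16 first seen at step 1, revisited at step 3.
Cycle length = 3 - 1 = 2

2


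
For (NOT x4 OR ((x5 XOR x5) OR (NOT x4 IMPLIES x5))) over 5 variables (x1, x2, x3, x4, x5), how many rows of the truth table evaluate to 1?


Formula: (NOT x4 OR ((x5 XOR x5) OR (NOT x4 IMPLIES x5))) over 5 vars (32 rows)
Evaluate each row (x1, x2, x3, x4, x5 as bits, MSB first):
  row 0 [00000]: (NOT 0 OR ((0 XOR 0) OR (NOT 0 IMPLIES 0))) -> 1
  row 1 [00001]: (NOT 0 OR ((1 XOR 1) OR (NOT 0 IMPLIES 1))) -> 1
  row 2 [00010]: (NOT 1 OR ((0 XOR 0) OR (NOT 1 IMPLIES 0))) -> 1
  row 3 [00011]: (NOT 1 OR ((1 XOR 1) OR (NOT 1 IMPLIES 1))) -> 1
  row 4 [00100]: (NOT 0 OR ((0 XOR 0) OR (NOT 0 IMPLIES 0))) -> 1
  row 5 [00101]: (NOT 0 OR ((1 XOR 1) OR (NOT 0 IMPLIES 1))) -> 1
  row 6 [00110]: (NOT 1 OR ((0 XOR 0) OR (NOT 1 IMPLIES 0))) -> 1
  row 7 [00111]: (NOT 1 OR ((1 XOR 1) OR (NOT 1 IMPLIES 1))) -> 1
  row 8 [01000]: (NOT 0 OR ((0 XOR 0) OR (NOT 0 IMPLIES 0))) -> 1
  row 9 [01001]: (NOT 0 OR ((1 XOR 1) OR (NOT 0 IMPLIES 1))) -> 1
  row 10 [01010]: (NOT 1 OR ((0 XOR 0) OR (NOT 1 IMPLIES 0))) -> 1
  row 11 [01011]: (NOT 1 OR ((1 XOR 1) OR (NOT 1 IMPLIES 1))) -> 1
  row 12 [01100]: (NOT 0 OR ((0 XOR 0) OR (NOT 0 IMPLIES 0))) -> 1
  row 13 [01101]: (NOT 0 OR ((1 XOR 1) OR (NOT 0 IMPLIES 1))) -> 1
  row 14 [01110]: (NOT 1 OR ((0 XOR 0) OR (NOT 1 IMPLIES 0))) -> 1
  row 15 [01111]: (NOT 1 OR ((1 XOR 1) OR (NOT 1 IMPLIES 1))) -> 1
  row 16 [10000]: (NOT 0 OR ((0 XOR 0) OR (NOT 0 IMPLIES 0))) -> 1
  row 17 [10001]: (NOT 0 OR ((1 XOR 1) OR (NOT 0 IMPLIES 1))) -> 1
  row 18 [10010]: (NOT 1 OR ((0 XOR 0) OR (NOT 1 IMPLIES 0))) -> 1
  row 19 [10011]: (NOT 1 OR ((1 XOR 1) OR (NOT 1 IMPLIES 1))) -> 1
  row 20 [10100]: (NOT 0 OR ((0 XOR 0) OR (NOT 0 IMPLIES 0))) -> 1
  row 21 [10101]: (NOT 0 OR ((1 XOR 1) OR (NOT 0 IMPLIES 1))) -> 1
  row 22 [10110]: (NOT 1 OR ((0 XOR 0) OR (NOT 1 IMPLIES 0))) -> 1
  row 23 [10111]: (NOT 1 OR ((1 XOR 1) OR (NOT 1 IMPLIES 1))) -> 1
  row 24 [11000]: (NOT 0 OR ((0 XOR 0) OR (NOT 0 IMPLIES 0))) -> 1
  row 25 [11001]: (NOT 0 OR ((1 XOR 1) OR (NOT 0 IMPLIES 1))) -> 1
  row 26 [11010]: (NOT 1 OR ((0 XOR 0) OR (NOT 1 IMPLIES 0))) -> 1
  row 27 [11011]: (NOT 1 OR ((1 XOR 1) OR (NOT 1 IMPLIES 1))) -> 1
  row 28 [11100]: (NOT 0 OR ((0 XOR 0) OR (NOT 0 IMPLIES 0))) -> 1
  row 29 [11101]: (NOT 0 OR ((1 XOR 1) OR (NOT 0 IMPLIES 1))) -> 1
  row 30 [11110]: (NOT 1 OR ((0 XOR 0) OR (NOT 1 IMPLIES 0))) -> 1
  row 31 [11111]: (NOT 1 OR ((1 XOR 1) OR (NOT 1 IMPLIES 1))) -> 1
Full result column, 8 rows per line (x1,x2 fixed per line; x3,x4,x5 runs 000..111 left to right):
  rows 0-7 [x1,x2=00]: 11111111  (ones: 8)
  rows 8-15 [x1,x2=01]: 11111111  (ones: 8)
  rows 16-23 [x1,x2=10]: 11111111  (ones: 8)
  rows 24-31 [x1,x2=11]: 11111111  (ones: 8)
Count of 1-rows = 8+8+8+8 = 32

32
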